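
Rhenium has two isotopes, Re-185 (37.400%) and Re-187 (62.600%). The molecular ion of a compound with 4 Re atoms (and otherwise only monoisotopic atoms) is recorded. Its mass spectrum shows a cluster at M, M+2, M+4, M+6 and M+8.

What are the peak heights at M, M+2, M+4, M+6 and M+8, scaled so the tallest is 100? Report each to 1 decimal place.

5.3 : 35.7 : 89.6 : 100.0 : 41.8

The 4 Re atoms are independent, so intensities follow the terms of (0.37400 + 0.62600)^4.
P(M) = 0.37400^4 = 0.019565
P(M+2) = 4 × 0.37400^3 × 0.62600^1 = 0.130993
P(M+4) = 6 × 0.37400^2 × 0.62600^2 = 0.328884
P(M+6) = 4 × 0.37400^1 × 0.62600^3 = 0.366990
P(M+8) = 0.62600^4 = 0.153567
The M+6 peak is largest (0.366990); scaling to 100 gives 5.3 : 35.7 : 89.6 : 100.0 : 41.8.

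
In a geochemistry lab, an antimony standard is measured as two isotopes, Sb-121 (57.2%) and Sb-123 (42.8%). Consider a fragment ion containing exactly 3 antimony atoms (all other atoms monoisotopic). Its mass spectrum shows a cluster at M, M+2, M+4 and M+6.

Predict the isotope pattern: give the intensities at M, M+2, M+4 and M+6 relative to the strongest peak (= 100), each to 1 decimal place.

44.5 : 100.0 : 74.8 : 18.7

The 3 Sb atoms are independent, so intensities follow the terms of (0.572 + 0.428)^3.
P(M) = 0.572^3 = 0.187149
P(M+2) = 3 × 0.572^2 × 0.428^1 = 0.420104
P(M+4) = 3 × 0.572^1 × 0.428^2 = 0.314344
P(M+6) = 0.428^3 = 0.078403
The M+2 peak is largest (0.420104); scaling to 100 gives 44.5 : 100.0 : 74.8 : 18.7.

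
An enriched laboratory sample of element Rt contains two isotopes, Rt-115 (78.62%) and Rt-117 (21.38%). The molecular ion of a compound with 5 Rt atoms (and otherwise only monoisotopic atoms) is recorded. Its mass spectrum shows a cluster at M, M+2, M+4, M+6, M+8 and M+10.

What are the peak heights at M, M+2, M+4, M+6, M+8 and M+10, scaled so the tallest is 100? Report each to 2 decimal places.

73.55 : 100.00 : 54.39 : 14.79 : 2.01 : 0.11

Each Rt atom is independently Rt-115 (p = 0.7862) or Rt-117 (q = 0.2138); the cluster is the binomial expansion (p + q)^5.
P(M) = 0.7862^5 = 0.300376
P(M+2) = 5 × 0.7862^4 × 0.2138^1 = 0.408423
P(M+4) = 10 × 0.7862^3 × 0.2138^2 = 0.222134
P(M+6) = 10 × 0.7862^2 × 0.2138^3 = 0.060407
P(M+8) = 5 × 0.7862^1 × 0.2138^4 = 0.008214
P(M+10) = 0.2138^5 = 0.000447
The M+2 peak is largest (0.408423); scaling to 100 gives 73.55 : 100.00 : 54.39 : 14.79 : 2.01 : 0.11.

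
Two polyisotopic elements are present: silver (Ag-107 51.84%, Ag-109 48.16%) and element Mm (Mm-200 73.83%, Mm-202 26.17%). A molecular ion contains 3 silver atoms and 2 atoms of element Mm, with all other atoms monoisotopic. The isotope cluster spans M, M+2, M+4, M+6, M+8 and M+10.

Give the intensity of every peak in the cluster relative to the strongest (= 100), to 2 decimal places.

Silver pattern (n=3): 0.13931407 : 0.38827347 : 0.36071085 : 0.11170161
Element Mm pattern (n=2): 0.54508689 : 0.38642622 : 0.06848689
Convolve the two distributions (both contribute in 2-u steps):
  M: 0.13931407×0.54508689 = 0.075938
  M+2: 0.13931407×0.38642622 + 0.38827347×0.54508689 = 0.265477
  M+4: 0.13931407×0.06848689 + 0.38827347×0.38642622 + 0.36071085×0.54508689 = 0.356199
  M+6: 0.38827347×0.06848689 + 0.36071085×0.38642622 + 0.11170161×0.54508689 = 0.226867
  M+8: 0.36071085×0.06848689 + 0.11170161×0.38642622 = 0.067868
  M+10: 0.11170161×0.06848689 = 0.007650
Scale to base peak (0.356199) = 100: 21.32 : 74.53 : 100.00 : 63.69 : 19.05 : 2.15

21.32 : 74.53 : 100.00 : 63.69 : 19.05 : 2.15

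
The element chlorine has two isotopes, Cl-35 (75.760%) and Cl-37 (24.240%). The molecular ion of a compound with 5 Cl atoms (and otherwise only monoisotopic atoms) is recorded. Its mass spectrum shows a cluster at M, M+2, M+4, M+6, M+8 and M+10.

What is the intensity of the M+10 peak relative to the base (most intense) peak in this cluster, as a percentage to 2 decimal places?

0.21%

Binomial terms of (0.75760 + 0.24240)^5: M 0.2496, M+2 0.3993, M+4 0.2555, M+6 0.0817, M+8 0.0131, M+10 0.0008 → M+2 is the base peak.
P(M+2) = C(5,1) × 0.75760^4 × 0.24240^1 = 5 × 0.32942751 × 0.2424 = 0.399266 (base)
P(M+10) = C(5,5) × 0.75760^0 × 0.24240^5 = 1 × 1.0000 × 0.00083688 = 0.000837
Relative intensity = 0.000837 / 0.399266 × 100 = 0.21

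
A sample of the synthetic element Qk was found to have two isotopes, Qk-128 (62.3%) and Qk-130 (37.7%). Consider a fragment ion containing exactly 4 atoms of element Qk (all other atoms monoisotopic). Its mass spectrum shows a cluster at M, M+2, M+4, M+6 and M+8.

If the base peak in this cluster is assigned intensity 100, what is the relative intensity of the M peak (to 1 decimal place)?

41.3

Binomial terms of (0.623 + 0.377)^4: M 0.1506, M+2 0.3646, M+4 0.3310, M+6 0.1335, M+8 0.0202 → M+2 is the base peak.
P(M+2) = C(4,1) × 0.623^3 × 0.377^1 = 4 × 0.24180437 × 0.3770 = 0.364641 (base)
P(M) = C(4,0) × 0.623^4 × 0.377^0 = 1 × 0.15064412 × 1.0000 = 0.150644
Relative intensity = 0.150644 / 0.364641 × 100 = 41.3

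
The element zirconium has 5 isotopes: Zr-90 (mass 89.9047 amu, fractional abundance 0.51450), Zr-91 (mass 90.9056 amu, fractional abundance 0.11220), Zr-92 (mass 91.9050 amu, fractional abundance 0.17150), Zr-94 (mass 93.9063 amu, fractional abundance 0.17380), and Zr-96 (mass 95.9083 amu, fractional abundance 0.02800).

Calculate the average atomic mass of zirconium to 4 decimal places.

91.2236 amu

Weight each isotope mass by its fractional abundance: 0.51450 × 89.9047 + 0.11220 × 90.9056 + 0.17150 × 91.9050 + 0.17380 × 93.9063 + 0.02800 × 95.9083
= 46.25597 + 10.19961 + 15.76171 + 16.32091 + 2.68543 = 91.22363 amu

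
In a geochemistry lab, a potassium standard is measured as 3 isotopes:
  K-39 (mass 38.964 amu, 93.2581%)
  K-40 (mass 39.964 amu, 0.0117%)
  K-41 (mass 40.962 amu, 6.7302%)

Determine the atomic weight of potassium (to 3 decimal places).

Weight each isotope mass by its fractional abundance: 0.932581 × 38.964 + 0.000117 × 39.964 + 0.067302 × 40.962
= 36.3371 + 0.0047 + 2.7568 = 39.0986 amu

39.099 amu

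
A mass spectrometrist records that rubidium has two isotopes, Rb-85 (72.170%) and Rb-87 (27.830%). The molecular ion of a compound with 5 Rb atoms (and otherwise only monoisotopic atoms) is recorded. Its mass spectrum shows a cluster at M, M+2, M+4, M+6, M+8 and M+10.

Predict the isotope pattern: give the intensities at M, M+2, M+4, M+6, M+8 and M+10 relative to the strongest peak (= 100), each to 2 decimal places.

51.86 : 100.00 : 77.12 : 29.74 : 5.73 : 0.44

The 5 Rb atoms are independent, so intensities follow the terms of (0.72170 + 0.27830)^5.
P(M) = 0.72170^5 = 0.195787
P(M+2) = 5 × 0.72170^4 × 0.27830^1 = 0.377494
P(M+4) = 10 × 0.72170^3 × 0.27830^2 = 0.291136
P(M+6) = 10 × 0.72170^2 × 0.27830^3 = 0.112267
P(M+8) = 5 × 0.72170^1 × 0.27830^4 = 0.021646
P(M+10) = 0.27830^5 = 0.001669
The M+2 peak is largest (0.377494); scaling to 100 gives 51.86 : 100.00 : 77.12 : 29.74 : 5.73 : 0.44.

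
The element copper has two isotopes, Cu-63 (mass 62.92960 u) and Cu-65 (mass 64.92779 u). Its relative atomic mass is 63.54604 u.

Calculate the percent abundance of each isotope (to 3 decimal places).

Writing the weighted mean with unknown fraction x of Cu-63:
62.92960·x + 64.92779·(1 − x) = 63.54604
(62.92960 − 64.92779)·x = 63.54604 − 64.92779
x = -1.38175 / -1.99819 = 0.69150 → 69.150% Cu-63, 30.850% Cu-65.

Cu-63: 69.150%, Cu-65: 30.850%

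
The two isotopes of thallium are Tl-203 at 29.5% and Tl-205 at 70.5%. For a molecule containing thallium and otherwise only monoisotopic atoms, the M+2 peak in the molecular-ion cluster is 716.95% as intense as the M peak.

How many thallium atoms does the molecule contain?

With n Tl atoms, P(M+2)/P(M) = C(n,1)·p^(n−1)q / p^n = n·q/p = n · 0.705/0.295.
n = 7.1695 × 0.295/0.705 = 3.00 ≈ 3

3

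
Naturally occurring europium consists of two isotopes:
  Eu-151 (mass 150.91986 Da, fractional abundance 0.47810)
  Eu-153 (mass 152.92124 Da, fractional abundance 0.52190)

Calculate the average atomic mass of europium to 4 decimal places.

Ar = Σ fᵢ·mᵢ = 0.47810 × 150.91986 + 0.52190 × 152.92124
= 72.154785 + 79.809595 = 151.964380 Da

151.9644 Da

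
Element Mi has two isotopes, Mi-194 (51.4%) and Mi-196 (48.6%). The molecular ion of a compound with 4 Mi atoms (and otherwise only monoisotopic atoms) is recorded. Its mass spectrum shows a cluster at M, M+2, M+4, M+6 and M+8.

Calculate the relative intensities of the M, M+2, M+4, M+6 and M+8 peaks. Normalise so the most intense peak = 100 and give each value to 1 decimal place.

18.6 : 70.5 : 100.0 : 63.0 : 14.9

The 4 Mi atoms are independent, so intensities follow the terms of (0.514 + 0.486)^4.
P(M) = 0.514^4 = 0.069800
P(M+2) = 4 × 0.514^3 × 0.486^1 = 0.263989
P(M+4) = 6 × 0.514^2 × 0.486^2 = 0.374412
P(M+6) = 4 × 0.514^1 × 0.486^3 = 0.236011
P(M+8) = 0.486^4 = 0.055789
The M+4 peak is largest (0.374412); scaling to 100 gives 18.6 : 70.5 : 100.0 : 63.0 : 14.9.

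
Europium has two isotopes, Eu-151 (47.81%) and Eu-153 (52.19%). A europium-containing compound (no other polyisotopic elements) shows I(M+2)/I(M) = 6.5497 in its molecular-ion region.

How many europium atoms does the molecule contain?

6

The M+2/M ratio from n Eu atoms is n · q/p = n · 0.5219/0.4781.
n = 6.5497 × 0.4781/0.5219 = 6.00 ≈ 6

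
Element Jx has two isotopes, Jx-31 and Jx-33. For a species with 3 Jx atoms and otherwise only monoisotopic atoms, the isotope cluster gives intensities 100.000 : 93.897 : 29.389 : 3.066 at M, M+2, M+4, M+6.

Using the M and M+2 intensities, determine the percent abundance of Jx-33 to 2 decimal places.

Let p = fractional abundance of Jx-31. I(M+2)/I(M) = [C(3,1)·p^2·(1−p)] / p^3 = 3·(1−p)/p = 93.897/100.000 = 0.9390
(1−p)/p = 0.9390/3 = 0.3130  ⇒  p = 1/(1 + 0.3130) = 0.7616
Jx-31: 76.16%, Jx-33: 23.84%.

23.84%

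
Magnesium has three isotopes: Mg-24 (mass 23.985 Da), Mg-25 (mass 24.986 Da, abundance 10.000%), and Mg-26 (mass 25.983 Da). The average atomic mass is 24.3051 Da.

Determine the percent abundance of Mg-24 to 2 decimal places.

78.99%

Let x and y be the fractions of Mg-24 and Mg-26. Then x + y = 1 − 0.10000 = 0.90000 and 23.985x + 25.983y = 24.3051 − 0.10000×24.986 = 21.8065.
Substituting: 23.985x + 25.983(0.90000 − x) = 21.8065
(23.985 − 25.983)x = -1.5782  ⇒  x = 0.78989, y = 0.11011
Mg-24: 78.99%, Mg-26: 11.01%.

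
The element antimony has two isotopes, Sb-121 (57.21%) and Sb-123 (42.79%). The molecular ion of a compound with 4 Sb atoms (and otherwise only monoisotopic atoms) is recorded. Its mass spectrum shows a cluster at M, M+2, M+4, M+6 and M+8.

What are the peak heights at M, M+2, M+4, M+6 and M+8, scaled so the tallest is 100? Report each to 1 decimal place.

29.8 : 89.1 : 100.0 : 49.9 : 9.3

Each Sb atom is independently Sb-121 (p = 0.5721) or Sb-123 (q = 0.4279); the cluster is the binomial expansion (p + q)^4.
P(M) = 0.5721^4 = 0.107124
P(M+2) = 4 × 0.5721^3 × 0.4279^1 = 0.320493
P(M+4) = 6 × 0.5721^2 × 0.4279^2 = 0.359567
P(M+6) = 4 × 0.5721^1 × 0.4279^3 = 0.179291
P(M+8) = 0.4279^4 = 0.033525
The M+4 peak is largest (0.359567); scaling to 100 gives 29.8 : 89.1 : 100.0 : 49.9 : 9.3.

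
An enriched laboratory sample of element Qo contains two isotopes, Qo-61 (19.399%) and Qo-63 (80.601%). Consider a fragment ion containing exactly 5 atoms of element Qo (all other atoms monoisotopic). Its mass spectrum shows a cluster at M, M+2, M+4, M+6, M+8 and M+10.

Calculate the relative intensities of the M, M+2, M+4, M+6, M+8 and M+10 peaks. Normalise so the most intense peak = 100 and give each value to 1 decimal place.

Each Qo atom is independently Qo-61 (p = 0.19399) or Qo-63 (q = 0.80601); the cluster is the binomial expansion (p + q)^5.
P(M) = 0.19399^5 = 0.000275
P(M+2) = 5 × 0.19399^4 × 0.80601^1 = 0.005707
P(M+4) = 10 × 0.19399^3 × 0.80601^2 = 0.047426
P(M+6) = 10 × 0.19399^2 × 0.80601^3 = 0.197052
P(M+8) = 5 × 0.19399^1 × 0.80601^4 = 0.409365
P(M+10) = 0.80601^5 = 0.340175
The M+8 peak is largest (0.409365); scaling to 100 gives 0.1 : 1.4 : 11.6 : 48.1 : 100.0 : 83.1.

0.1 : 1.4 : 11.6 : 48.1 : 100.0 : 83.1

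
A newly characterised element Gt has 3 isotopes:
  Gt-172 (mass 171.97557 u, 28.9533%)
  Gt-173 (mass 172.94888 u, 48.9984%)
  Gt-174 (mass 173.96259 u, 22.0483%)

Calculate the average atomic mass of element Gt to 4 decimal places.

172.8906 u

Weight each isotope mass by its fractional abundance: 0.289533 × 171.97557 + 0.489984 × 172.94888 + 0.220483 × 173.96259
= 49.792603 + 84.742184 + 38.355794 = 172.890581 u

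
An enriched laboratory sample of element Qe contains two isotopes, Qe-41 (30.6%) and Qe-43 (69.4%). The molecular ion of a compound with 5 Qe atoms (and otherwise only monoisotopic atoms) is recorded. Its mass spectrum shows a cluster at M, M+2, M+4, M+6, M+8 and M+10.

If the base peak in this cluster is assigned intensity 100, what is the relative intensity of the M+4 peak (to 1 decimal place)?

(0.306 + 0.694)^5 gives M 0.0027, M+2 0.0304, M+4 0.1380, M+6 0.3130, M+8 0.3549, M+10 0.1610; the largest is M+8.
P(M+8) = C(5,4) × 0.306^1 × 0.694^4 = 5 × 0.3060 × 0.23197324 = 0.354919 (base)
P(M+4) = C(5,2) × 0.306^3 × 0.694^2 = 10 × 0.02865262 × 0.481636 = 0.138001
Relative intensity = 0.138001 / 0.354919 × 100 = 38.9

38.9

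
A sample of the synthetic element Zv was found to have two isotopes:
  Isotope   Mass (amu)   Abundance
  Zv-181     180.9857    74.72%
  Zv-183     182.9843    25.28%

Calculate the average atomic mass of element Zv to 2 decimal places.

The abundance-weighted mean is 0.7472 × 180.9857 + 0.2528 × 182.9843
= 135.23252 + 46.25843 = 181.49095 amu

181.49 amu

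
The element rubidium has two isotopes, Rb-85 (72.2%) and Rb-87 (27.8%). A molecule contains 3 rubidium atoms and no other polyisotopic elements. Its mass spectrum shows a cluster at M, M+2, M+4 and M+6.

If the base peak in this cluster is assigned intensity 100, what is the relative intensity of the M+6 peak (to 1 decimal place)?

4.9

Binomial terms of (0.722 + 0.278)^3: M 0.3764, M+2 0.4348, M+4 0.1674, M+6 0.0215 → M+2 is the base peak.
P(M+2) = C(3,1) × 0.722^2 × 0.278^1 = 3 × 0.521284 × 0.2780 = 0.434751 (base)
P(M+6) = C(3,3) × 0.722^0 × 0.278^3 = 1 × 1.0000 × 0.02148495 = 0.021485
Relative intensity = 0.021485 / 0.434751 × 100 = 4.9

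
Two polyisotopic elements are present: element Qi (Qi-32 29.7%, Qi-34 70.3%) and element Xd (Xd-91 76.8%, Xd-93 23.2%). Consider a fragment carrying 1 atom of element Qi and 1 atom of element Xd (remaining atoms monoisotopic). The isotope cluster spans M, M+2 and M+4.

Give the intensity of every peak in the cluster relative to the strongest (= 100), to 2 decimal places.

37.47 : 100.00 : 26.79

Element Qi pattern (n=1): 0.2970 : 0.7030
Element Xd pattern (n=1): 0.7680 : 0.2320
Convolve the two distributions (both contribute in 2-u steps):
  M: 0.2970×0.7680 = 0.228096
  M+2: 0.2970×0.2320 + 0.7030×0.7680 = 0.608808
  M+4: 0.7030×0.2320 = 0.163096
Scale to base peak (0.608808) = 100: 37.47 : 100.00 : 26.79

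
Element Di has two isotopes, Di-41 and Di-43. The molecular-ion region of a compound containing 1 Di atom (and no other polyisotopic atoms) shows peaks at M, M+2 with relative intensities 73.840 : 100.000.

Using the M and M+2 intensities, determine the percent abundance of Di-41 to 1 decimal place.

Let p = fractional abundance of Di-41. I(M+2)/I(M) = [C(1,1)·p^0·(1−p)] / p^1 = 1·(1−p)/p = 100.000/73.840 = 1.3543
(1−p)/p = 1.3543/1 = 1.3543  ⇒  p = 1/(1 + 1.3543) = 0.4248
Di-41: 42.5%, Di-43: 57.5%.

42.5%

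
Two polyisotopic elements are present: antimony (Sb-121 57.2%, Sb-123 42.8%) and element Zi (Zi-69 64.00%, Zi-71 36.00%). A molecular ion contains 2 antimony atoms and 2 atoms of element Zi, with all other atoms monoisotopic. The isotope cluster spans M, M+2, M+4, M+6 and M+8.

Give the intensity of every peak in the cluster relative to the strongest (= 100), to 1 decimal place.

Antimony pattern (n=2): 0.327184 : 0.489632 : 0.183184
Element Zi pattern (n=2): 0.4096 : 0.4608 : 0.1296
Convolve the two distributions (both contribute in 2-u steps):
  M: 0.327184×0.4096 = 0.134015
  M+2: 0.327184×0.4608 + 0.489632×0.4096 = 0.351320
  M+4: 0.327184×0.1296 + 0.489632×0.4608 + 0.183184×0.4096 = 0.343058
  M+6: 0.489632×0.1296 + 0.183184×0.4608 = 0.147867
  M+8: 0.183184×0.1296 = 0.023741
Scale to base peak (0.351320) = 100: 38.1 : 100.0 : 97.6 : 42.1 : 6.8

38.1 : 100.0 : 97.6 : 42.1 : 6.8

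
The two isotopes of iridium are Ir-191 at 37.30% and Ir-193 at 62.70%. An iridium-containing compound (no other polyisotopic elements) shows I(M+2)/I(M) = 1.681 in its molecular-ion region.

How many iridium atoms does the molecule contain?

1

With n Ir atoms, P(M+2)/P(M) = C(n,1)·p^(n−1)q / p^n = n·q/p = n · 0.6270/0.3730.
n = 1.681 × 0.3730/0.6270 = 1.00 ≈ 1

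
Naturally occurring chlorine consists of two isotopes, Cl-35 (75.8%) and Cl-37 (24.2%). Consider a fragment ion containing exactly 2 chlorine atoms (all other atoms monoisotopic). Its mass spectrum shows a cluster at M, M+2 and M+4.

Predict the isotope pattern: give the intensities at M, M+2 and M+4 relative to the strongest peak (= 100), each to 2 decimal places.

Each Cl atom is independently Cl-35 (p = 0.758) or Cl-37 (q = 0.242); the cluster is the binomial expansion (p + q)^2.
P(M) = 0.758^2 = 0.574564
P(M+2) = 2 × 0.758^1 × 0.242^1 = 0.366872
P(M+4) = 0.242^2 = 0.058564
The M peak is largest (0.574564); scaling to 100 gives 100.00 : 63.85 : 10.19.

100.00 : 63.85 : 10.19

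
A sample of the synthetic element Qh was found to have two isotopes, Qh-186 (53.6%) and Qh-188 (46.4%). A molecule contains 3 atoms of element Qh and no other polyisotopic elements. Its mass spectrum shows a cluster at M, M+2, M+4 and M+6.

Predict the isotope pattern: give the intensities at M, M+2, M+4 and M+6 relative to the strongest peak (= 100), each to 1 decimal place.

Each Qh atom is independently Qh-186 (p = 0.536) or Qh-188 (q = 0.464); the cluster is the binomial expansion (p + q)^3.
P(M) = 0.536^3 = 0.153991
P(M+2) = 3 × 0.536^2 × 0.464^1 = 0.399916
P(M+4) = 3 × 0.536^1 × 0.464^2 = 0.346196
P(M+6) = 0.464^3 = 0.099897
The M+2 peak is largest (0.399916); scaling to 100 gives 38.5 : 100.0 : 86.6 : 25.0.

38.5 : 100.0 : 86.6 : 25.0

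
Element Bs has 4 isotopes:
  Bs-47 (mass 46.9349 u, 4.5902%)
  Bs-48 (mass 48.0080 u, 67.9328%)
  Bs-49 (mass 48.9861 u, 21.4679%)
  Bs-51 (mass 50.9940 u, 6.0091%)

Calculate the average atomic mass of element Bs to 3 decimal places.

The abundance-weighted mean is 0.045902 × 46.9349 + 0.679328 × 48.0080 + 0.214679 × 48.9861 + 0.060091 × 50.9940
= 2.15441 + 32.61318 + 10.51629 + 3.06428 = 48.34816 u

48.348 u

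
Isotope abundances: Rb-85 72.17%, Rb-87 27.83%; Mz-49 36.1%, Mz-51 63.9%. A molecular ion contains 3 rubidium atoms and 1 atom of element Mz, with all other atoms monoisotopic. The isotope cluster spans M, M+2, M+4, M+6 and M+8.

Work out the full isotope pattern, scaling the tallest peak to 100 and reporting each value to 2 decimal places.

Rubidium pattern (n=3): 0.37589809 : 0.43485841 : 0.16768892 : 0.02155458
Element Mz pattern (n=1): 0.3610 : 0.6390
Convolve the two distributions (both contribute in 2-u steps):
  M: 0.37589809×0.3610 = 0.135699
  M+2: 0.37589809×0.6390 + 0.43485841×0.3610 = 0.397183
  M+4: 0.43485841×0.6390 + 0.16768892×0.3610 = 0.338410
  M+6: 0.16768892×0.6390 + 0.02155458×0.3610 = 0.114934
  M+8: 0.02155458×0.6390 = 0.013773
Scale to base peak (0.397183) = 100: 34.17 : 100.00 : 85.20 : 28.94 : 3.47

34.17 : 100.00 : 85.20 : 28.94 : 3.47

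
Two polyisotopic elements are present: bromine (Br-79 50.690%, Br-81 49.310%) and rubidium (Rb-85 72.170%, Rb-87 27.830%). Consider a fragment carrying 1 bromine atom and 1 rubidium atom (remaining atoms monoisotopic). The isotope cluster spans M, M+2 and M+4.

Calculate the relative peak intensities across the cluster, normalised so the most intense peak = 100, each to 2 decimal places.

73.62 : 100.00 : 27.61

Bromine pattern (n=1): 0.5069 : 0.4931
Rubidium pattern (n=1): 0.7217 : 0.2783
Convolve the two distributions (both contribute in 2-u steps):
  M: 0.5069×0.7217 = 0.365830
  M+2: 0.5069×0.2783 + 0.4931×0.7217 = 0.496941
  M+4: 0.4931×0.2783 = 0.137230
Scale to base peak (0.496941) = 100: 73.62 : 100.00 : 27.61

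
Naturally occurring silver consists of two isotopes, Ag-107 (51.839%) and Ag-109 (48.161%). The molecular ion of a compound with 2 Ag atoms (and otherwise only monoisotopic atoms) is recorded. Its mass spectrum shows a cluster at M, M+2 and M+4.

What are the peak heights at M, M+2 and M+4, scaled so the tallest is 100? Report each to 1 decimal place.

The 2 Ag atoms are independent, so intensities follow the terms of (0.51839 + 0.48161)^2.
P(M) = 0.51839^2 = 0.268728
P(M+2) = 2 × 0.51839^1 × 0.48161^1 = 0.499324
P(M+4) = 0.48161^2 = 0.231948
The M+2 peak is largest (0.499324); scaling to 100 gives 53.8 : 100.0 : 46.5.

53.8 : 100.0 : 46.5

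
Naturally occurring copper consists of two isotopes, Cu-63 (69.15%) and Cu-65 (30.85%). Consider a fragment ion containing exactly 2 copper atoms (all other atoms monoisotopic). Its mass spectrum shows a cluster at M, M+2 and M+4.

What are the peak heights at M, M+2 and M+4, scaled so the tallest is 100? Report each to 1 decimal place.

Each Cu atom is independently Cu-63 (p = 0.6915) or Cu-65 (q = 0.3085); the cluster is the binomial expansion (p + q)^2.
P(M) = 0.6915^2 = 0.478172
P(M+2) = 2 × 0.6915^1 × 0.3085^1 = 0.426656
P(M+4) = 0.3085^2 = 0.095172
The M peak is largest (0.478172); scaling to 100 gives 100.0 : 89.2 : 19.9.

100.0 : 89.2 : 19.9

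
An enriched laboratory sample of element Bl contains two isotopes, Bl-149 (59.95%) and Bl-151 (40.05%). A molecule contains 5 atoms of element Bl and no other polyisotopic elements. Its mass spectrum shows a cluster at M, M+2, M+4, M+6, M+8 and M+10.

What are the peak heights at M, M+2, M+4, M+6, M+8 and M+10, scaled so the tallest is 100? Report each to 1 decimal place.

22.4 : 74.8 : 100.0 : 66.8 : 22.3 : 3.0

Expanding (0.5995 + 0.4005)^5:
P(M) = 0.5995^5 = 0.077437
P(M+2) = 5 × 0.5995^4 × 0.4005^1 = 0.258660
P(M+4) = 10 × 0.5995^3 × 0.4005^2 = 0.345599
P(M+6) = 10 × 0.5995^2 × 0.4005^3 = 0.230880
P(M+8) = 5 × 0.5995^1 × 0.4005^4 = 0.077120
P(M+10) = 0.4005^5 = 0.010304
The M+4 peak is largest (0.345599); scaling to 100 gives 22.4 : 74.8 : 100.0 : 66.8 : 22.3 : 3.0.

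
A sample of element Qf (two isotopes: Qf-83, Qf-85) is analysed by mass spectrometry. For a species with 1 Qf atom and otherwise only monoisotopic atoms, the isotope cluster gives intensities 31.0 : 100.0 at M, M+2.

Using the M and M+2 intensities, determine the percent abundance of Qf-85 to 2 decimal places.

Write p for the Qf-83 fraction. I(M+2)/I(M) = [C(1,1)·p^0·(1−p)] / p^1 = 1·(1−p)/p = 100.0/31.0 = 3.2258
(1−p)/p = 3.2258/1 = 3.2258  ⇒  p = 1/(1 + 3.2258) = 0.2366
Qf-83: 23.66%, Qf-85: 76.34%.

76.34%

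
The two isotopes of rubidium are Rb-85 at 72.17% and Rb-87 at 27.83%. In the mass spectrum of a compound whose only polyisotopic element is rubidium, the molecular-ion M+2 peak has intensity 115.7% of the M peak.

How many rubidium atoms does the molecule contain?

3

For n independent Rb atoms, I(M+2)/I(M) = n · (abundance Rb-87) / (abundance Rb-85) = n · 0.2783/0.7217.
n = 1.157 × 0.7217/0.2783 = 3.00 ≈ 3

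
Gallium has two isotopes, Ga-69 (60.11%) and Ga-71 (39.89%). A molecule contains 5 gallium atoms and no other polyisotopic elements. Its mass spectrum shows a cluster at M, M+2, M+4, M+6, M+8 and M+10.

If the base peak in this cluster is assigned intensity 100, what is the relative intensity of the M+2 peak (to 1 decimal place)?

75.3

Binomial terms of (0.6011 + 0.3989)^5: M 0.0785, M+2 0.2604, M+4 0.3456, M+6 0.2293, M+8 0.0761, M+10 0.0101 → M+4 is the base peak.
P(M+4) = C(5,2) × 0.6011^3 × 0.3989^2 = 10 × 0.21719018 × 0.15912121 = 0.345596 (base)
P(M+2) = C(5,1) × 0.6011^4 × 0.3989^1 = 5 × 0.13055302 × 0.3989 = 0.260388
Relative intensity = 0.260388 / 0.345596 × 100 = 75.3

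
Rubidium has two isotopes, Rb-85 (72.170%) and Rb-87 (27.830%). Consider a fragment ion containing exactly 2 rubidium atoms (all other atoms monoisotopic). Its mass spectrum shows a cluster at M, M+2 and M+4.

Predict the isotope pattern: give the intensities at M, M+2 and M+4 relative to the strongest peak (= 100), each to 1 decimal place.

The 2 Rb atoms are independent, so intensities follow the terms of (0.72170 + 0.27830)^2.
P(M) = 0.72170^2 = 0.520851
P(M+2) = 2 × 0.72170^1 × 0.27830^1 = 0.401698
P(M+4) = 0.27830^2 = 0.077451
The M peak is largest (0.520851); scaling to 100 gives 100.0 : 77.1 : 14.9.

100.0 : 77.1 : 14.9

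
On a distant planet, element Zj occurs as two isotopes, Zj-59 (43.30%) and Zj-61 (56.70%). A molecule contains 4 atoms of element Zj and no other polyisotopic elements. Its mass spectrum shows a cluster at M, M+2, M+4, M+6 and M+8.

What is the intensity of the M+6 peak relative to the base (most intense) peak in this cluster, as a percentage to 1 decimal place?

87.3%

Term probabilities: M 0.0352, M+2 0.1841, M+4 0.3617, M+6 0.3157, M+8 0.1034. Base peak = M+4.
P(M+4) = C(4,2) × 0.4330^2 × 0.5670^2 = 6 × 0.187489 × 0.321489 = 0.361654 (base)
P(M+6) = C(4,3) × 0.4330^1 × 0.5670^3 = 4 × 0.4330 × 0.18228426 = 0.315716
Relative intensity = 0.315716 / 0.361654 × 100 = 87.3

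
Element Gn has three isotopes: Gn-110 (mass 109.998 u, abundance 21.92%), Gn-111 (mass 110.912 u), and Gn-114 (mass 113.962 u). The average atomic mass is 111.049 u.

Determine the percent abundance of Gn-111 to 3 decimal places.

67.019%

The remaining 78.08% is split between Gn-111 (fraction x) and Gn-114 (fraction 0.7808 − x).
Substituting: 110.912x + 113.962(0.7808 − x) = 86.9374384
(110.912 − 113.962)x = -2.0440912  ⇒  x = 0.67019, y = 0.11061
Gn-111: 67.019%, Gn-114: 11.061%.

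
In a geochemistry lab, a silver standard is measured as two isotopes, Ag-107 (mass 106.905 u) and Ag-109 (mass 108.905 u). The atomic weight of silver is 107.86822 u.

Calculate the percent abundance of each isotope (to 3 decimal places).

Writing the weighted mean with unknown fraction x of Ag-107:
106.905·x + 108.905·(1 − x) = 107.86822
(106.905 − 108.905)·x = 107.86822 − 108.905
x = -1.03678 / -2.000 = 0.51839 → 51.839% Ag-107, 48.161% Ag-109.

Ag-107: 51.839%, Ag-109: 48.161%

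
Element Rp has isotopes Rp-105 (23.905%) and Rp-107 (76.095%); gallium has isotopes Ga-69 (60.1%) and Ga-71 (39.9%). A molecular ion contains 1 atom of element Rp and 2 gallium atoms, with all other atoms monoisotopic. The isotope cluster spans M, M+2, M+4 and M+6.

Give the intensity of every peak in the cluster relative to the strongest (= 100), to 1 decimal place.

Element Rp pattern (n=1): 0.23905 : 0.76095
Gallium pattern (n=2): 0.361201 : 0.479598 : 0.159201
Convolve the two distributions (both contribute in 2-u steps):
  M: 0.23905×0.361201 = 0.086345
  M+2: 0.23905×0.479598 + 0.76095×0.361201 = 0.389504
  M+4: 0.23905×0.159201 + 0.76095×0.479598 = 0.403007
  M+6: 0.76095×0.159201 = 0.121144
Scale to base peak (0.403007) = 100: 21.4 : 96.6 : 100.0 : 30.1

21.4 : 96.6 : 100.0 : 30.1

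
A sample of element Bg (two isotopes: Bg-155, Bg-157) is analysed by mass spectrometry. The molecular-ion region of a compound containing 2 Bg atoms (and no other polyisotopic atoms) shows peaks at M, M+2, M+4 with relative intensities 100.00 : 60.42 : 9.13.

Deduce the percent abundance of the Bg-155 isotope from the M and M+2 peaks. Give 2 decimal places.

If p is the fraction of Bg that is Bg-155, then I(M+2)/I(M) = [C(2,1)·p^1·(1−p)] / p^2 = 2·(1−p)/p = 60.42/100.00 = 0.6042
(1−p)/p = 0.6042/2 = 0.3021  ⇒  p = 1/(1 + 0.3021) = 0.7680
Bg-155: 76.80%, Bg-157: 23.20%.

76.80%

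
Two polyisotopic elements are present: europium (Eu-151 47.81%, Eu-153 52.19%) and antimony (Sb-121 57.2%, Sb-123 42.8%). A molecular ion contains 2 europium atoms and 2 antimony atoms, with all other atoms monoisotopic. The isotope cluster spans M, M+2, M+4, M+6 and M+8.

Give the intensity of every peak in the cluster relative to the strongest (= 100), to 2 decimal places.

19.93 : 73.32 : 100.00 : 59.89 : 13.29

Europium pattern (n=2): 0.22857961 : 0.49904078 : 0.27237961
Antimony pattern (n=2): 0.327184 : 0.489632 : 0.183184
Convolve the two distributions (both contribute in 2-u steps):
  M: 0.22857961×0.327184 = 0.074788
  M+2: 0.22857961×0.489632 + 0.49904078×0.327184 = 0.275198
  M+4: 0.22857961×0.183184 + 0.49904078×0.489632 + 0.27237961×0.327184 = 0.375337
  M+6: 0.49904078×0.183184 + 0.27237961×0.489632 = 0.224782
  M+8: 0.27237961×0.183184 = 0.049896
Scale to base peak (0.375337) = 100: 19.93 : 73.32 : 100.00 : 59.89 : 13.29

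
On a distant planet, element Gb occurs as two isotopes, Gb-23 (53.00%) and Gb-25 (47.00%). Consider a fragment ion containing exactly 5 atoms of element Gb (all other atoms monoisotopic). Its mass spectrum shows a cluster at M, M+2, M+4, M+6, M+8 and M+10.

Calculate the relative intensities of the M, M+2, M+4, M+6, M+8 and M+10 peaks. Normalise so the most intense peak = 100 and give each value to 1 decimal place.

12.7 : 56.4 : 100.0 : 88.7 : 39.3 : 7.0

The 5 Gb atoms are independent, so intensities follow the terms of (0.5300 + 0.4700)^5.
P(M) = 0.5300^5 = 0.041820
P(M+2) = 5 × 0.5300^4 × 0.4700^1 = 0.185426
P(M+4) = 10 × 0.5300^3 × 0.4700^2 = 0.328869
P(M+6) = 10 × 0.5300^2 × 0.4700^3 = 0.291639
P(M+8) = 5 × 0.5300^1 × 0.4700^4 = 0.129312
P(M+10) = 0.4700^5 = 0.022935
The M+4 peak is largest (0.328869); scaling to 100 gives 12.7 : 56.4 : 100.0 : 88.7 : 39.3 : 7.0.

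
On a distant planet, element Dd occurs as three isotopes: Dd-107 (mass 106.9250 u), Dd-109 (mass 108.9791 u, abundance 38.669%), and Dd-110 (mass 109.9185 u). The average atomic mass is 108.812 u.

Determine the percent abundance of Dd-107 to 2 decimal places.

24.83%

The remaining 61.331% is split between Dd-107 (fraction x) and Dd-110 (fraction 0.61331 − x).
Substituting: 106.9250x + 109.9185(0.61331 − x) = 66.670871821
(106.9250 − 109.9185)x = -0.743243414  ⇒  x = 0.24829, y = 0.36502
Dd-107: 24.83%, Dd-110: 36.50%.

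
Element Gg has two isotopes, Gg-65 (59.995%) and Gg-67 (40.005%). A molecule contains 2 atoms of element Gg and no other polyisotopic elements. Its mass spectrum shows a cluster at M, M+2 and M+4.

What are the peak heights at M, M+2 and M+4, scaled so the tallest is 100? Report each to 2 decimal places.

74.98 : 100.00 : 33.34

Each Gg atom is independently Gg-65 (p = 0.59995) or Gg-67 (q = 0.40005); the cluster is the binomial expansion (p + q)^2.
P(M) = 0.59995^2 = 0.359940
P(M+2) = 2 × 0.59995^1 × 0.40005^1 = 0.480020
P(M+4) = 0.40005^2 = 0.160040
The M+2 peak is largest (0.480020); scaling to 100 gives 74.98 : 100.00 : 33.34.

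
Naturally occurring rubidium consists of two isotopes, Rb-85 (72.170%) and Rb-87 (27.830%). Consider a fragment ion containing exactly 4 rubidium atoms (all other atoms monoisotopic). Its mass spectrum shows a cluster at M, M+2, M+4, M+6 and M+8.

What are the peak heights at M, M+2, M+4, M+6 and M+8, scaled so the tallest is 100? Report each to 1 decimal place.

64.8 : 100.0 : 57.8 : 14.9 : 1.4

Expanding (0.72170 + 0.27830)^4:
P(M) = 0.72170^4 = 0.271286
P(M+2) = 4 × 0.72170^3 × 0.27830^1 = 0.418450
P(M+4) = 6 × 0.72170^2 × 0.27830^2 = 0.242042
P(M+6) = 4 × 0.72170^1 × 0.27830^3 = 0.062224
P(M+8) = 0.27830^4 = 0.005999
The M+2 peak is largest (0.418450); scaling to 100 gives 64.8 : 100.0 : 57.8 : 14.9 : 1.4.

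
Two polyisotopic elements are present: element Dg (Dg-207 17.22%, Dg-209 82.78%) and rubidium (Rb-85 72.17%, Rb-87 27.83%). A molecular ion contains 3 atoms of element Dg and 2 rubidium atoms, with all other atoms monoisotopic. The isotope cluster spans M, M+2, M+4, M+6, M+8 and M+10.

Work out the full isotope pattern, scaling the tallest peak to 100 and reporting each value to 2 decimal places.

Element Dg pattern (n=3): 0.00510622 : 0.07363986 : 0.35400162 : 0.5672523
Rubidium pattern (n=2): 0.52085089 : 0.40169822 : 0.07745089
Convolve the two distributions (both contribute in 2-u steps):
  M: 0.00510622×0.52085089 = 0.002660
  M+2: 0.00510622×0.40169822 + 0.07363986×0.52085089 = 0.040407
  M+4: 0.00510622×0.07745089 + 0.07363986×0.40169822 + 0.35400162×0.52085089 = 0.214359
  M+6: 0.07363986×0.07745089 + 0.35400162×0.40169822 + 0.5672523×0.52085089 = 0.443359
  M+8: 0.35400162×0.07745089 + 0.5672523×0.40169822 = 0.255282
  M+10: 0.5672523×0.07745089 = 0.043934
Scale to base peak (0.443359) = 100: 0.60 : 9.11 : 48.35 : 100.00 : 57.58 : 9.91

0.60 : 9.11 : 48.35 : 100.00 : 57.58 : 9.91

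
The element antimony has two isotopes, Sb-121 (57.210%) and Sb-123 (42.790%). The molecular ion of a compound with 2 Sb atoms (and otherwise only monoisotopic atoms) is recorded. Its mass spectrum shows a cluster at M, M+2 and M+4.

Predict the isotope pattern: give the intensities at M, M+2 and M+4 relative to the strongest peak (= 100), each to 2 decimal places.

66.85 : 100.00 : 37.40

The 2 Sb atoms are independent, so intensities follow the terms of (0.57210 + 0.42790)^2.
P(M) = 0.57210^2 = 0.327298
P(M+2) = 2 × 0.57210^1 × 0.42790^1 = 0.489603
P(M+4) = 0.42790^2 = 0.183098
The M+2 peak is largest (0.489603); scaling to 100 gives 66.85 : 100.00 : 37.40.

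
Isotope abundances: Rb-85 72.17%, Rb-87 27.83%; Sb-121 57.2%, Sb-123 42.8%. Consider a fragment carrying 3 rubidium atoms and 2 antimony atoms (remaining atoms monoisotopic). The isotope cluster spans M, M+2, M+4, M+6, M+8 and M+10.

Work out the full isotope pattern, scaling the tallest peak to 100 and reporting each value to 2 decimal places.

Rubidium pattern (n=3): 0.37589809 : 0.43485841 : 0.16768892 : 0.02155458
Antimony pattern (n=2): 0.327184 : 0.489632 : 0.183184
Convolve the two distributions (both contribute in 2-u steps):
  M: 0.37589809×0.327184 = 0.122988
  M+2: 0.37589809×0.489632 + 0.43485841×0.327184 = 0.326330
  M+4: 0.37589809×0.183184 + 0.43485841×0.489632 + 0.16768892×0.327184 = 0.336644
  M+6: 0.43485841×0.183184 + 0.16768892×0.489632 + 0.02155458×0.327184 = 0.168817
  M+8: 0.16768892×0.183184 + 0.02155458×0.489632 = 0.041272
  M+10: 0.02155458×0.183184 = 0.003948
Scale to base peak (0.336644) = 100: 36.53 : 96.94 : 100.00 : 50.15 : 12.26 : 1.17

36.53 : 96.94 : 100.00 : 50.15 : 12.26 : 1.17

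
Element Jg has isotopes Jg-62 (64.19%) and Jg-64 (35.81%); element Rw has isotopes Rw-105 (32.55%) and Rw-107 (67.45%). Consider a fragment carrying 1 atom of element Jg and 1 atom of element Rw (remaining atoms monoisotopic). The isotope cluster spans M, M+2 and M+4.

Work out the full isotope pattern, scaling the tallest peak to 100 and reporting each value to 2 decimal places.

38.02 : 100.00 : 43.95

Element Jg pattern (n=1): 0.6419 : 0.3581
Element Rw pattern (n=1): 0.3255 : 0.6745
Convolve the two distributions (both contribute in 2-u steps):
  M: 0.6419×0.3255 = 0.208938
  M+2: 0.6419×0.6745 + 0.3581×0.3255 = 0.549523
  M+4: 0.3581×0.6745 = 0.241538
Scale to base peak (0.549523) = 100: 38.02 : 100.00 : 43.95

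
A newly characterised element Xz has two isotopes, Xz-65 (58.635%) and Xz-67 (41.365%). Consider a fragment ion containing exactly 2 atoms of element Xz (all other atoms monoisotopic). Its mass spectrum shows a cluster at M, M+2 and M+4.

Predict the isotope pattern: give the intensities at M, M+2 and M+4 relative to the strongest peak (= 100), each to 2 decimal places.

70.88 : 100.00 : 35.27

Each Xz atom is independently Xz-65 (p = 0.58635) or Xz-67 (q = 0.41365); the cluster is the binomial expansion (p + q)^2.
P(M) = 0.58635^2 = 0.343806
P(M+2) = 2 × 0.58635^1 × 0.41365^1 = 0.485087
P(M+4) = 0.41365^2 = 0.171106
The M+2 peak is largest (0.485087); scaling to 100 gives 70.88 : 100.00 : 35.27.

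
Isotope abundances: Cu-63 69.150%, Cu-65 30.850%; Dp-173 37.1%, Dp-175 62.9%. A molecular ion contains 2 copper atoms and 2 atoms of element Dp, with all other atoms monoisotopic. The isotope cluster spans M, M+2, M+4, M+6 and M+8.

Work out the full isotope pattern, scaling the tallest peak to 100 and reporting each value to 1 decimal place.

16.4 : 70.2 : 100.0 : 53.1 : 9.4

Copper pattern (n=2): 0.47817225 : 0.4266555 : 0.09517225
Element Dp pattern (n=2): 0.137641 : 0.466718 : 0.395641
Convolve the two distributions (both contribute in 2-u steps):
  M: 0.47817225×0.137641 = 0.065816
  M+2: 0.47817225×0.466718 + 0.4266555×0.137641 = 0.281897
  M+4: 0.47817225×0.395641 + 0.4266555×0.466718 + 0.09517225×0.137641 = 0.401412
  M+6: 0.4266555×0.395641 + 0.09517225×0.466718 = 0.213221
  M+8: 0.09517225×0.395641 = 0.037654
Scale to base peak (0.401412) = 100: 16.4 : 70.2 : 100.0 : 53.1 : 9.4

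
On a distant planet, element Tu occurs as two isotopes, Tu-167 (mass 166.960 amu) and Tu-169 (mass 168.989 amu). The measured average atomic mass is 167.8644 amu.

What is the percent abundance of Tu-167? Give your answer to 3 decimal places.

Let x be the fractional abundance of Tu-167; then Tu-169 has abundance 1 − x.
166.960·x + 168.989·(1 − x) = 167.8644
(166.960 − 168.989)·x = 167.8644 − 168.989
x = -1.1246 / -2.029 = 0.55426 → 55.426% Tu-167, 44.574% Tu-169.

55.426%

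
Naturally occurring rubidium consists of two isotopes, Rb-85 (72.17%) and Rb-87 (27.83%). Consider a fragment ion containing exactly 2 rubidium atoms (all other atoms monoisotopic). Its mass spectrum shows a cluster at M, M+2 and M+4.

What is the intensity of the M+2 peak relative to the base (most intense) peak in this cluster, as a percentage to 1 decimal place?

77.1%

(0.7217 + 0.2783)^2 gives M 0.5209, M+2 0.4017, M+4 0.0775; the largest is M.
P(M) = C(2,0) × 0.7217^2 × 0.2783^0 = 1 × 0.52085089 × 1.0000 = 0.520851 (base)
P(M+2) = C(2,1) × 0.7217^1 × 0.2783^1 = 2 × 0.7217 × 0.2783 = 0.401698
Relative intensity = 0.401698 / 0.520851 × 100 = 77.1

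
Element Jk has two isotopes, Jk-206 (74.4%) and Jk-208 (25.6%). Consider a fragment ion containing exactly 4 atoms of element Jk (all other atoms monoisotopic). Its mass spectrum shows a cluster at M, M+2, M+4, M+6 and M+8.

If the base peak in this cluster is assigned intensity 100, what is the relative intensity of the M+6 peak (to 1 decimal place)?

11.8

Binomial terms of (0.744 + 0.256)^4: M 0.3064, M+2 0.4217, M+4 0.2177, M+6 0.0499, M+8 0.0043 → M+2 is the base peak.
P(M+2) = C(4,1) × 0.744^3 × 0.256^1 = 4 × 0.41183078 × 0.2560 = 0.421715 (base)
P(M+6) = C(4,3) × 0.744^1 × 0.256^3 = 4 × 0.7440 × 0.01677722 = 0.049929
Relative intensity = 0.049929 / 0.421715 × 100 = 11.8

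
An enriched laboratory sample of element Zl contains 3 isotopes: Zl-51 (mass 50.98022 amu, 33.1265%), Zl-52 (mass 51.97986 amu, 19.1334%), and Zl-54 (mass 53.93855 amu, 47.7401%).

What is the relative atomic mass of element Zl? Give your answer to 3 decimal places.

Average mass = Σ (abundance × isotope mass) = 0.331265 × 50.98022 + 0.191334 × 51.97986 + 0.477401 × 53.93855
= 16.887963 + 9.945515 + 25.750318 = 52.583796 amu

52.584 amu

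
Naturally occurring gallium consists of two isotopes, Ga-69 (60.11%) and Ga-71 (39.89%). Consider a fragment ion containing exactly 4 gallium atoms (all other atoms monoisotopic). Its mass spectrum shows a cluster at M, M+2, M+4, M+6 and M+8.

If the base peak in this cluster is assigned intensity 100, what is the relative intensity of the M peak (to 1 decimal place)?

37.7

Term probabilities: M 0.1306, M+2 0.3465, M+4 0.3450, M+6 0.1526, M+8 0.0253. Base peak = M+2.
P(M+2) = C(4,1) × 0.6011^3 × 0.3989^1 = 4 × 0.21719018 × 0.3989 = 0.346549 (base)
P(M) = C(4,0) × 0.6011^4 × 0.3989^0 = 1 × 0.13055302 × 1.0000 = 0.130553
Relative intensity = 0.130553 / 0.346549 × 100 = 37.7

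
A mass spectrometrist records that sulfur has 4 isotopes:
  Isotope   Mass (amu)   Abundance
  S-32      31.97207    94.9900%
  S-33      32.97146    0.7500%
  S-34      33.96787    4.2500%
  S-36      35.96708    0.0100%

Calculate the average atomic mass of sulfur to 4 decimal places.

32.0648 amu

Weight each isotope mass by its fractional abundance: 0.949900 × 31.97207 + 0.007500 × 32.97146 + 0.042500 × 33.96787 + 0.000100 × 35.96708
= 30.370269 + 0.247286 + 1.443634 + 0.003597 = 32.064786 amu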